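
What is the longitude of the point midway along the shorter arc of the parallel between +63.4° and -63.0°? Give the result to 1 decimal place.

+0.2°

Signed shortest Δλ from +63.4° to -63.0° is -126.4°.
Midpoint longitude = +63.4° + (-126.4°)/2 = +63.4° − 63.2° = +0.2°.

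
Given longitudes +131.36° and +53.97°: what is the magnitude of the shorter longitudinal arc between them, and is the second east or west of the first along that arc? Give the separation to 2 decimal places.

Raw difference: 53.97 − 131.36 = -77.39°.
Normalise into (−180°, 180°]: -77.39° stays -77.39°.
Negative ⇒ the second point lies to the west; separation 77.39°.

77.39° west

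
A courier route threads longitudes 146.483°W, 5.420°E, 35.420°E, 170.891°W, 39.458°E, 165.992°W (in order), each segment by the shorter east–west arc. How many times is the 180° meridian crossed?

Leg 1: -146.483° → +5.420°, shortest Δλ = 151.903° (east) — does not cross 180°.
Leg 2: +5.420° → +35.420°, shortest Δλ = 30.0° (east) — does not cross 180°.
Leg 3: +35.420° → -170.891°, shortest Δλ = 153.689° (east) — crosses 180°.
Leg 4: -170.891° → +39.458°, shortest Δλ = -149.651° (west) — crosses 180°.
Leg 5: +39.458° → -165.992°, shortest Δλ = 154.55° (east) — crosses 180°.
Total crossings: 3.

3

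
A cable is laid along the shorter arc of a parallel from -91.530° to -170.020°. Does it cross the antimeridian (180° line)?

No

Signed shortest Δλ = ((-170.020 − -91.530 + 180) mod 360) − 180 = -78.49°.
Going west by 78.49° from -91.530° reaches -170.020° without touching 180°.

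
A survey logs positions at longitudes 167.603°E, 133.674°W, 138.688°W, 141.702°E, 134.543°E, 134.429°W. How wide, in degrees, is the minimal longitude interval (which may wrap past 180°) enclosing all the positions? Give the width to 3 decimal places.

Sort the longitudes: -138.688°, -134.429°, -133.674°, +134.543°, +141.702°, +167.603°.
Eastward gaps between consecutive values (wrapping around): 4.259°, 0.755°, 268.217°, 7.159°, 25.901°, 53.709°.
Largest gap = 268.217° ⇒ minimal covering band is its complement: 360° − 268.217° = 91.783°.
Band runs from +134.543° eastward to -133.674°, crossing the antimeridian.

91.783°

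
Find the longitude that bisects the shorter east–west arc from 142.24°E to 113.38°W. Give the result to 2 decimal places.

Signed shortest Δλ from +142.24° to -113.38° is +104.38°.
Midpoint longitude = +142.24° + (+104.38°)/2 = +142.24° + 52.19° = +194.43°.
Normalise into (−180°, 180°]: -165.57°.
(The naïve average (+142.24 + -113.38)/2 = 14.43° is on the wrong side of the globe.)

165.57°W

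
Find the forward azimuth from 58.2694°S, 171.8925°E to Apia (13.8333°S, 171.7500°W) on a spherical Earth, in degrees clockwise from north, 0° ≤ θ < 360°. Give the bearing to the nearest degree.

22°

Δλ = -171.7500 − 171.8925 = -343.6425°; wrapped into (−180°, 180°]: 16.3575°.
θ = atan2( sin Δλ · cos φ₂ , cos φ₁ · sin φ₂ − sin φ₁ · cos φ₂ · cos Δλ )
  = atan2(0.27346, 0.66669) = 22.302° → normalised to [0°, 360°): 22.302°.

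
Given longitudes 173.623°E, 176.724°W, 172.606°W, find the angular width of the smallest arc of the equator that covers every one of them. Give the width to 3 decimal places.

Sort the longitudes: -176.724°, -172.606°, +173.623°.
Eastward gaps between consecutive values (wrapping around): 4.118°, 346.229°, 9.653°.
Largest gap = 346.229° ⇒ minimal covering band is its complement: 360° − 346.229° = 13.771°.
Band runs from +173.623° eastward to -172.606°, crossing the antimeridian.

13.771°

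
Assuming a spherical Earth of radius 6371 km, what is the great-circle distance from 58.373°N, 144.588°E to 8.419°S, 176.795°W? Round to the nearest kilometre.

Δλ = -176.795 − 144.588 = -321.383°; wrapped into (−180°, 180°]: 38.617°.
Δφ = -8.419 − 58.373 = -66.792°.
a = sin²(Δφ/2) + cos φ₁ · cos φ₂ · sin²(Δλ/2) = 0.359680.
c = 2·atan2(√a, √(1−a)) = 1.28633 rad → d = 6371·c ≈ 8195.24 km.

8195 km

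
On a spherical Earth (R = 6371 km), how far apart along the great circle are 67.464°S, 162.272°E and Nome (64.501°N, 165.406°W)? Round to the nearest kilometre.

Δλ = -165.406 − 162.272 = -327.678°; wrapped into (−180°, 180°]: 32.322°.
Δφ = 64.501 − -67.464 = 131.965°.
a = sin²(Δφ/2) + cos φ₁ · cos φ₂ · sin²(Δλ/2) = 0.847121.
c = 2·atan2(√a, √(1−a)) = 2.33816 rad → d = 6371·c ≈ 14896.43 km.

14896 km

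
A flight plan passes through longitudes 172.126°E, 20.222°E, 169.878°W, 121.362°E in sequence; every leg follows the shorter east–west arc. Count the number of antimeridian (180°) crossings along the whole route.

Leg 1: +172.126° → +20.222°, shortest Δλ = -151.904° (west) — does not cross 180°.
Leg 2: +20.222° → -169.878°, shortest Δλ = 169.9° (east) — crosses 180°.
Leg 3: -169.878° → +121.362°, shortest Δλ = -68.76° (west) — crosses 180°.
Total crossings: 2.

2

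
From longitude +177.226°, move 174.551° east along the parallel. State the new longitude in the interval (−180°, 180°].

-8.223°

Start at +177.226°; shift +174.551° → +351.777°.
+351.777° lies outside (−180°, 180°]; subtract 360° → -8.223°.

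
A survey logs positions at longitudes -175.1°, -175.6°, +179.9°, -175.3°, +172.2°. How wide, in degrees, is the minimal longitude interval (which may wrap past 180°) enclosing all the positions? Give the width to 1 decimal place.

12.7°

Sort the longitudes: -175.6°, -175.3°, -175.1°, +172.2°, +179.9°.
Eastward gaps between consecutive values (wrapping around): 0.3°, 0.2°, 347.3°, 7.7°, 4.5°.
Largest gap = 347.3° ⇒ minimal covering band is its complement: 360° − 347.3° = 12.7°.
Band runs from +172.2° eastward to -175.1°, crossing the antimeridian.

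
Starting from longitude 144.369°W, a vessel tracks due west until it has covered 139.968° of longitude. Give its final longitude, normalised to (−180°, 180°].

75.663°E

Start at -144.369°; shift −139.968° → -284.337°.
-284.337° lies outside (−180°, 180°]; add 360° → +75.663°.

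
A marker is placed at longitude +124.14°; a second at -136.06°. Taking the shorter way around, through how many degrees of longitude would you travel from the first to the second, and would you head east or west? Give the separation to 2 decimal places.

99.80° east

Raw difference: -136.06 − 124.14 = -260.2°.
Normalise into (−180°, 180°]: -260.2° + 360° = 99.8°.
Positive ⇒ the second point lies to the east; separation 99.80°.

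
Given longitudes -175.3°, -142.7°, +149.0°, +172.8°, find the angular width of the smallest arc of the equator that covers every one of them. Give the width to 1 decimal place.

Sort the longitudes: -175.3°, -142.7°, +149.0°, +172.8°.
Eastward gaps between consecutive values (wrapping around): 32.6°, 291.7°, 23.8°, 11.9°.
Largest gap = 291.7° ⇒ minimal covering band is its complement: 360° − 291.7° = 68.3°.
Band runs from +149.0° eastward to -142.7°, crossing the antimeridian.

68.3°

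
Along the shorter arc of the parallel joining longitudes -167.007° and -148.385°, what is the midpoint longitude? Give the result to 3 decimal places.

-157.696°

Signed shortest Δλ from -167.007° to -148.385° is +18.622°.
Midpoint longitude = -167.007° + (+18.622°)/2 = -167.007° + 9.311° = -157.696°.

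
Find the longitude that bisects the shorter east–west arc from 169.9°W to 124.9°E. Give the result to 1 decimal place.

Signed shortest Δλ from -169.9° to +124.9° is -65.2°.
Midpoint longitude = -169.9° + (-65.2°)/2 = -169.9° − 32.6° = -202.5°.
Normalise into (−180°, 180°]: +157.5°.
(The naïve average (-169.9 + +124.9)/2 = -22.5° is on the wrong side of the globe.)

157.5°E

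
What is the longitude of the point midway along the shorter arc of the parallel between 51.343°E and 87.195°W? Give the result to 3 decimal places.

Signed shortest Δλ from +51.343° to -87.195° is -138.538°.
Midpoint longitude = +51.343° + (-138.538°)/2 = +51.343° − 69.269° = -17.926°.

17.926°W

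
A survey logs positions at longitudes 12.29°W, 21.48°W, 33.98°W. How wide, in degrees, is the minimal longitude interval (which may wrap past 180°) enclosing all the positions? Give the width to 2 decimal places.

21.69°

Sort the longitudes: -33.98°, -21.48°, -12.29°.
Eastward gaps between consecutive values (wrapping around): 12.50°, 9.19°, 338.31°.
Largest gap = 338.31° ⇒ minimal covering band is its complement: 360° − 338.31° = 21.69°.
Band runs from -33.98° eastward to -12.29°.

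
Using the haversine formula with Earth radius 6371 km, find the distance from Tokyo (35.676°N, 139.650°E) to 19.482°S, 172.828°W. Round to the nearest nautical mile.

Δλ = -172.828 − 139.650 = -312.478°; wrapped into (−180°, 180°]: 47.522°.
Δφ = -19.482 − 35.676 = -55.158°.
a = sin²(Δφ/2) + cos φ₁ · cos φ₂ · sin²(Δλ/2) = 0.338670.
c = 2·atan2(√a, √(1−a)) = 1.24226 rad → d = 6371·c ≈ 7914.43 km ≈ 4273.45 nmi.

4273 nmi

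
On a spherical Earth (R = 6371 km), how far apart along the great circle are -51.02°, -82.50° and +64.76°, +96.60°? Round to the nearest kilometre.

Δλ = 96.60 − -82.50 = 179.10°.
Δφ = 64.76 − -51.02 = 115.78°.
a = sin²(Δφ/2) + cos φ₁ · cos φ₂ · sin²(Δλ/2) = 0.985675.
c = 2·atan2(√a, √(1−a)) = 2.90165 rad → d = 6371·c ≈ 18486.38 km.

18486 km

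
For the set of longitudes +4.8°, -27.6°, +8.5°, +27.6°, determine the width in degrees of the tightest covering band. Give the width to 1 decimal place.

55.2°

Sort the longitudes: -27.6°, +4.8°, +8.5°, +27.6°.
Eastward gaps between consecutive values (wrapping around): 32.4°, 3.7°, 19.1°, 304.8°.
Largest gap = 304.8° ⇒ minimal covering band is its complement: 360° − 304.8° = 55.2°.
Band runs from -27.6° eastward to +27.6°.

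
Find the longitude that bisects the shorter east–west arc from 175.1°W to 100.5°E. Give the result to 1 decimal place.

142.7°E

Signed shortest Δλ from -175.1° to +100.5° is -84.4°.
Midpoint longitude = -175.1° + (-84.4°)/2 = -175.1° − 42.2° = -217.3°.
Normalise into (−180°, 180°]: +142.7°.
(The naïve average (-175.1 + +100.5)/2 = -37.3° is on the wrong side of the globe.)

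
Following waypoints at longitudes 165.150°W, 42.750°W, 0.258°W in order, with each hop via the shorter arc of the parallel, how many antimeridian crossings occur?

Leg 1: -165.150° → -42.750°, shortest Δλ = 122.4° (east) — does not cross 180°.
Leg 2: -42.750° → -0.258°, shortest Δλ = 42.492° (east) — does not cross 180°.
Total crossings: 0.

0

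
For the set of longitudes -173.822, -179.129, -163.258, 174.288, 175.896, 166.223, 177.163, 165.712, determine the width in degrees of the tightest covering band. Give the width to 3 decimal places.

Sort the longitudes: -179.129°, -173.822°, -163.258°, +165.712°, +166.223°, +174.288°, +175.896°, +177.163°.
Eastward gaps between consecutive values (wrapping around): 5.307°, 10.564°, 328.970°, 0.511°, 8.065°, 1.608°, 1.267°, 3.708°.
Largest gap = 328.970° ⇒ minimal covering band is its complement: 360° − 328.970° = 31.030°.
Band runs from +165.712° eastward to -163.258°, crossing the antimeridian.

31.030°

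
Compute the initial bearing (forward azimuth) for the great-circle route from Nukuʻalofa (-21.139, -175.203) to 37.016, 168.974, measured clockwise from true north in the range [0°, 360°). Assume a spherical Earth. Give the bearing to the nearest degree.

Δλ = 168.974 − -175.203 = 344.177°; wrapped into (−180°, 180°]: -15.823°.
θ = atan2( sin Δλ · cos φ₂ , cos φ₁ · sin φ₂ − sin φ₁ · cos φ₂ · cos Δλ )
  = atan2(-0.21772, 0.83857) = -14.554° → normalised to [0°, 360°): 345.446°.

345°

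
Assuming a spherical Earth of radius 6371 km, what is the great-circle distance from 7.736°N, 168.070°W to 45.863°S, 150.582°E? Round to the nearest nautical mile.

Δλ = 150.582 − -168.070 = 318.652°; wrapped into (−180°, 180°]: -41.348°.
Δφ = -45.863 − 7.736 = -53.599°.
a = sin²(Δφ/2) + cos φ₁ · cos φ₂ · sin²(Δλ/2) = 0.289293.
c = 2·atan2(√a, √(1−a)) = 1.13579 rad → d = 6371·c ≈ 7236.13 km ≈ 3907.20 nmi.

3907 nmi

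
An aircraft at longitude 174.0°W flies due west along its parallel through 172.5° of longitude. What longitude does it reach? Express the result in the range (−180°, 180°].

13.5°E

Start at -174.0°; shift −172.5° → -346.5°.
-346.5° lies outside (−180°, 180°]; add 360° → +13.5°.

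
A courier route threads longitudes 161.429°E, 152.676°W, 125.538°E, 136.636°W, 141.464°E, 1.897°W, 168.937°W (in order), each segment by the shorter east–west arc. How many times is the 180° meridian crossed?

4

Leg 1: +161.429° → -152.676°, shortest Δλ = 45.895° (east) — crosses 180°.
Leg 2: -152.676° → +125.538°, shortest Δλ = -81.786° (west) — crosses 180°.
Leg 3: +125.538° → -136.636°, shortest Δλ = 97.826° (east) — crosses 180°.
Leg 4: -136.636° → +141.464°, shortest Δλ = -81.9° (west) — crosses 180°.
Leg 5: +141.464° → -1.897°, shortest Δλ = -143.361° (west) — does not cross 180°.
Leg 6: -1.897° → -168.937°, shortest Δλ = -167.04° (west) — does not cross 180°.
Total crossings: 4.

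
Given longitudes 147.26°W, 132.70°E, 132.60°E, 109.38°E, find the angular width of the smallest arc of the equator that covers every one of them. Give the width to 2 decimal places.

103.36°

Sort the longitudes: -147.26°, +109.38°, +132.60°, +132.70°.
Eastward gaps between consecutive values (wrapping around): 256.64°, 23.22°, 0.10°, 80.04°.
Largest gap = 256.64° ⇒ minimal covering band is its complement: 360° − 256.64° = 103.36°.
Band runs from +109.38° eastward to -147.26°, crossing the antimeridian.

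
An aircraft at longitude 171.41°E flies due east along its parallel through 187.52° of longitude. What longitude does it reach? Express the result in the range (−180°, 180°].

Start at +171.41°; shift +187.52° → +358.93°.
+358.93° lies outside (−180°, 180°]; subtract 360° → -1.07°.

1.07°W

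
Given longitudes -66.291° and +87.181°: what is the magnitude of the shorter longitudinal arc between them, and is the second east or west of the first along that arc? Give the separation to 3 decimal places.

Raw difference: 87.181 − -66.291 = 153.472°.
Normalise into (−180°, 180°]: 153.472° stays 153.472°.
Positive ⇒ the second point lies to the east; separation 153.472°.

153.472° east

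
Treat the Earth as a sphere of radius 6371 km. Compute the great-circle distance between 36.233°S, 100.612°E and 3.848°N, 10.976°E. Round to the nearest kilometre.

Δλ = 10.976 − 100.612 = -89.636°.
Δφ = 3.848 − -36.233 = 40.081°.
a = sin²(Δφ/2) + cos φ₁ · cos φ₂ · sin²(Δλ/2) = 0.517277.
c = 2·atan2(√a, √(1−a)) = 1.60536 rad → d = 6371·c ≈ 10227.73 km.

10228 km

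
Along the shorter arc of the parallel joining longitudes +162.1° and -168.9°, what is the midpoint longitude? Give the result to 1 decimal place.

Signed shortest Δλ from +162.1° to -168.9° is +29.0°.
Midpoint longitude = +162.1° + (+29.0°)/2 = +162.1° + 14.5° = +176.6°.
(The naïve average (+162.1 + -168.9)/2 = -3.4° is on the wrong side of the globe.)

+176.6°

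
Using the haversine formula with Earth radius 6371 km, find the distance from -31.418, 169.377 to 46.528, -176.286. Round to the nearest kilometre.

8786 km

Δλ = -176.286 − 169.377 = -345.663°; wrapped into (−180°, 180°]: 14.337°.
Δφ = 46.528 − -31.418 = 77.946°.
a = sin²(Δφ/2) + cos φ₁ · cos φ₂ · sin²(Δλ/2) = 0.404726.
c = 2·atan2(√a, √(1−a)) = 1.37908 rad → d = 6371·c ≈ 8786.09 km.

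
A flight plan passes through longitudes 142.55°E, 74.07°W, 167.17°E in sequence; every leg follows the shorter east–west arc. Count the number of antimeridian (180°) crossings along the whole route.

Leg 1: +142.55° → -74.07°, shortest Δλ = 143.38° (east) — crosses 180°.
Leg 2: -74.07° → +167.17°, shortest Δλ = -118.76° (west) — crosses 180°.
Total crossings: 2.

2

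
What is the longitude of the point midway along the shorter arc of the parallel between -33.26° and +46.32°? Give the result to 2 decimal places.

Signed shortest Δλ from -33.26° to +46.32° is +79.58°.
Midpoint longitude = -33.26° + (+79.58°)/2 = -33.26° + 39.79° = +6.53°.

+6.53°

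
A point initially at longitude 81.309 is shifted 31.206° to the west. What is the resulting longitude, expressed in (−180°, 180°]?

Start at +81.309°; shift −31.206° → +50.103°.
+50.103° already lies in (−180°, 180°].

+50.103°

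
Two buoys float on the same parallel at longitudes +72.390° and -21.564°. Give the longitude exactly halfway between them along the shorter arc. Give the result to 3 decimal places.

Signed shortest Δλ from +72.390° to -21.564° is -93.954°.
Midpoint longitude = +72.390° + (-93.954°)/2 = +72.390° − 46.977° = +25.413°.

+25.413°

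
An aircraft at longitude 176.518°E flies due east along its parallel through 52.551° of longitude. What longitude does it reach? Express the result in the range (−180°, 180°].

130.931°W

Start at +176.518°; shift +52.551° → +229.069°.
+229.069° lies outside (−180°, 180°]; subtract 360° → -130.931°.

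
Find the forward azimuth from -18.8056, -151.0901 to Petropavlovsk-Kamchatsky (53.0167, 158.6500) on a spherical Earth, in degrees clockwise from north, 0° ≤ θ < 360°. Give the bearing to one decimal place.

Δλ = 158.6500 − -151.0901 = 309.7401°; wrapped into (−180°, 180°]: -50.2599°.
θ = atan2( sin Δλ · cos φ₂ , cos φ₁ · sin φ₂ − sin φ₁ · cos φ₂ · cos Δλ )
  = atan2(-0.46259, 0.88015) = -27.726° → normalised to [0°, 360°): 332.274°.

332.3°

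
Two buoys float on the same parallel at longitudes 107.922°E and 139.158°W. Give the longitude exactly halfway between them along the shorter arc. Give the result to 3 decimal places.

Signed shortest Δλ from +107.922° to -139.158° is +112.920°.
Midpoint longitude = +107.922° + (+112.920°)/2 = +107.922° + 56.460° = +164.382°.
(The naïve average (+107.922 + -139.158)/2 = -15.618° is on the wrong side of the globe.)

164.382°E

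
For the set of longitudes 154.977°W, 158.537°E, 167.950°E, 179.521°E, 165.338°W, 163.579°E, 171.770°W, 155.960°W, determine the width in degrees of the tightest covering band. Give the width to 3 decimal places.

46.486°

Sort the longitudes: -171.770°, -165.338°, -155.960°, -154.977°, +158.537°, +163.579°, +167.950°, +179.521°.
Eastward gaps between consecutive values (wrapping around): 6.432°, 9.378°, 0.983°, 313.514°, 5.042°, 4.371°, 11.571°, 8.709°.
Largest gap = 313.514° ⇒ minimal covering band is its complement: 360° − 313.514° = 46.486°.
Band runs from +158.537° eastward to -154.977°, crossing the antimeridian.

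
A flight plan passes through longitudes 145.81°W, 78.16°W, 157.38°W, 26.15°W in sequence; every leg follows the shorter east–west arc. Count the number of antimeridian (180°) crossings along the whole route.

Leg 1: -145.81° → -78.16°, shortest Δλ = 67.65° (east) — does not cross 180°.
Leg 2: -78.16° → -157.38°, shortest Δλ = -79.22° (west) — does not cross 180°.
Leg 3: -157.38° → -26.15°, shortest Δλ = 131.23° (east) — does not cross 180°.
Total crossings: 0.

0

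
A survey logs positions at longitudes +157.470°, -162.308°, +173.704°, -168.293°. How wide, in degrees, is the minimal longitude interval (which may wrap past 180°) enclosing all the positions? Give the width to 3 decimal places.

40.222°

Sort the longitudes: -168.293°, -162.308°, +157.470°, +173.704°.
Eastward gaps between consecutive values (wrapping around): 5.985°, 319.778°, 16.234°, 18.003°.
Largest gap = 319.778° ⇒ minimal covering band is its complement: 360° − 319.778° = 40.222°.
Band runs from +157.470° eastward to -162.308°, crossing the antimeridian.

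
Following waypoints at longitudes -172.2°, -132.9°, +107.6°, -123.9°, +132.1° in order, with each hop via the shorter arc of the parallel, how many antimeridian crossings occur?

3

Leg 1: -172.2° → -132.9°, shortest Δλ = 39.3° (east) — does not cross 180°.
Leg 2: -132.9° → +107.6°, shortest Δλ = -119.5° (west) — crosses 180°.
Leg 3: +107.6° → -123.9°, shortest Δλ = 128.5° (east) — crosses 180°.
Leg 4: -123.9° → +132.1°, shortest Δλ = -104.0° (west) — crosses 180°.
Total crossings: 3.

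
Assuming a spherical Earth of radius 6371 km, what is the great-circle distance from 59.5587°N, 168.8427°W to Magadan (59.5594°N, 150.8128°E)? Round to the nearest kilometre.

Δλ = 150.8128 − -168.8427 = 319.6555°; wrapped into (−180°, 180°]: -40.3445°.
Δφ = 59.5594 − 59.5587 = 0.0007°.
a = sin²(Δφ/2) + cos φ₁ · cos φ₂ · sin²(Δλ/2) = 0.030525.
c = 2·atan2(√a, √(1−a)) = 0.35123 rad → d = 6371·c ≈ 2237.70 km.

2238 km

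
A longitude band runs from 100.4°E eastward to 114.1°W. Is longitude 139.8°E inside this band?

Band width going east from +100.4° to -114.1°: ((-114.1 − 100.4) mod 360) = 145.5°.
Offset of +139.8° east of the west edge: ((139.8 − 100.4) mod 360) = 39.4°.
39.4° ≤ 145.5° ⇒ inside.

Yes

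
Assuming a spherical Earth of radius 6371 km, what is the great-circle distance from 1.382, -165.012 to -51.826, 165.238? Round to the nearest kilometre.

Δλ = 165.238 − -165.012 = 330.250°; wrapped into (−180°, 180°]: -29.750°.
Δφ = -51.826 − 1.382 = -53.208°.
a = sin²(Δφ/2) + cos φ₁ · cos φ₂ · sin²(Δλ/2) = 0.241262.
c = 2·atan2(√a, √(1−a)) = 1.02690 rad → d = 6371·c ≈ 6542.37 km.

6542 km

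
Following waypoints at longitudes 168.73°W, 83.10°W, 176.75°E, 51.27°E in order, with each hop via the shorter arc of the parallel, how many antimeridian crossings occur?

1

Leg 1: -168.73° → -83.10°, shortest Δλ = 85.63° (east) — does not cross 180°.
Leg 2: -83.10° → +176.75°, shortest Δλ = -100.15° (west) — crosses 180°.
Leg 3: +176.75° → +51.27°, shortest Δλ = -125.48° (west) — does not cross 180°.
Total crossings: 1.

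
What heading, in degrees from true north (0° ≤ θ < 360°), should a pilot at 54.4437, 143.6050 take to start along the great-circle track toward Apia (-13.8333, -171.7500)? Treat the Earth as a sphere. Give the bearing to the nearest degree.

Δλ = -171.7500 − 143.6050 = -315.3550°; wrapped into (−180°, 180°]: 44.6450°.
θ = atan2( sin Δλ · cos φ₂ , cos φ₁ · sin φ₂ − sin φ₁ · cos φ₂ · cos Δλ )
  = atan2(0.68233, -0.70106) = 135.776° → normalised to [0°, 360°): 135.776°.

136°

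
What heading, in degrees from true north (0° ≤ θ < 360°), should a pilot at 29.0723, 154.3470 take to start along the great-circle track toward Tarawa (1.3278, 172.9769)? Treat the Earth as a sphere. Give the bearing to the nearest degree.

Δλ = 172.9769 − 154.3470 = 18.6299°.
θ = atan2( sin Δλ · cos φ₂ , cos φ₁ · sin φ₂ − sin φ₁ · cos φ₂ · cos Δλ )
  = atan2(0.31937, -0.44008) = 144.031° → normalised to [0°, 360°): 144.031°.

144°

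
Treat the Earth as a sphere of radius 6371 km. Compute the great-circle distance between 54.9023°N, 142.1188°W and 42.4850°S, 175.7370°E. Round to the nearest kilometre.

Δλ = 175.7370 − -142.1188 = 317.8558°; wrapped into (−180°, 180°]: -42.1442°.
Δφ = -42.4850 − 54.9023 = -97.3873°.
a = sin²(Δφ/2) + cos φ₁ · cos φ₂ · sin²(Δλ/2) = 0.619101.
c = 2·atan2(√a, √(1−a)) = 1.81131 rad → d = 6371·c ≈ 11539.86 km.

11540 km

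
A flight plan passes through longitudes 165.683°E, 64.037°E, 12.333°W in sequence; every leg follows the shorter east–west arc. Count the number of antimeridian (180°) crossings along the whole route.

0

Leg 1: +165.683° → +64.037°, shortest Δλ = -101.646° (west) — does not cross 180°.
Leg 2: +64.037° → -12.333°, shortest Δλ = -76.37° (west) — does not cross 180°.
Total crossings: 0.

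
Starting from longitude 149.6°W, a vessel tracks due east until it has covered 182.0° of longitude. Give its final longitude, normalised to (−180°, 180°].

32.4°E

Start at -149.6°; shift +182.0° → +32.4°.
+32.4° already lies in (−180°, 180°].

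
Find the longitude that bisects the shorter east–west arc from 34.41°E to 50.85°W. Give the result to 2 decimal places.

Signed shortest Δλ from +34.41° to -50.85° is -85.26°.
Midpoint longitude = +34.41° + (-85.26°)/2 = +34.41° − 42.63° = -8.22°.

8.22°W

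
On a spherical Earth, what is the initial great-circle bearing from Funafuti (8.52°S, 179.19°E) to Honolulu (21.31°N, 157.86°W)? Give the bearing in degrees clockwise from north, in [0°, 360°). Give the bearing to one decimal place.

Δλ = -157.86 − 179.19 = -337.05°; wrapped into (−180°, 180°]: 22.95°.
θ = atan2( sin Δλ · cos φ₂ , cos φ₁ · sin φ₂ − sin φ₁ · cos φ₂ · cos Δλ )
  = atan2(0.36327, 0.48650) = 36.748° → normalised to [0°, 360°): 36.748°.

36.7°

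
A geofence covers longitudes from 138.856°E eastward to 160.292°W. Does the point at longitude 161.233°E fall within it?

Yes

Band width going east from +138.856° to -160.292°: ((-160.292 − 138.856) mod 360) = 60.852°.
Offset of +161.233° east of the west edge: ((161.233 − 138.856) mod 360) = 22.377°.
22.377° ≤ 60.852° ⇒ inside.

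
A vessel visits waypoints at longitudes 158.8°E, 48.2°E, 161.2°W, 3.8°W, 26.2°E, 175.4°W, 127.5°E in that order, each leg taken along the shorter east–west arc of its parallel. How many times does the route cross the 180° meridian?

3

Leg 1: +158.8° → +48.2°, shortest Δλ = -110.6° (west) — does not cross 180°.
Leg 2: +48.2° → -161.2°, shortest Δλ = 150.6° (east) — crosses 180°.
Leg 3: -161.2° → -3.8°, shortest Δλ = 157.4° (east) — does not cross 180°.
Leg 4: -3.8° → +26.2°, shortest Δλ = 30.0° (east) — does not cross 180°.
Leg 5: +26.2° → -175.4°, shortest Δλ = 158.4° (east) — crosses 180°.
Leg 6: -175.4° → +127.5°, shortest Δλ = -57.1° (west) — crosses 180°.
Total crossings: 3.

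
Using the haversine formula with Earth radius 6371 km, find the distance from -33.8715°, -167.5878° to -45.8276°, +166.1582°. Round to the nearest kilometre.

Δλ = 166.1582 − -167.5878 = 333.7460°; wrapped into (−180°, 180°]: -26.2540°.
Δφ = -45.8276 − -33.8715 = -11.9561°.
a = sin²(Δφ/2) + cos φ₁ · cos φ₂ · sin²(Δλ/2) = 0.040688.
c = 2·atan2(√a, √(1−a)) = 0.40621 rad → d = 6371·c ≈ 2587.99 km.

2588 km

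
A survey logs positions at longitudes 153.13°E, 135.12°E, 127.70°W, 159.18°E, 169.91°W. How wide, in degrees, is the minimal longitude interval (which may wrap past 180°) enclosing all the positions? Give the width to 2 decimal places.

Sort the longitudes: -169.91°, -127.70°, +135.12°, +153.13°, +159.18°.
Eastward gaps between consecutive values (wrapping around): 42.21°, 262.82°, 18.01°, 6.05°, 30.91°.
Largest gap = 262.82° ⇒ minimal covering band is its complement: 360° − 262.82° = 97.18°.
Band runs from +135.12° eastward to -127.70°, crossing the antimeridian.

97.18°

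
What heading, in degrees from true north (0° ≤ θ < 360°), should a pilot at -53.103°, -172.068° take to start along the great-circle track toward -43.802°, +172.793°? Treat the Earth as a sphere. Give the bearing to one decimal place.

306.9°

Δλ = 172.793 − -172.068 = 344.861°; wrapped into (−180°, 180°]: -15.139°.
θ = atan2( sin Δλ · cos φ₂ , cos φ₁ · sin φ₂ − sin φ₁ · cos φ₂ · cos Δλ )
  = atan2(-0.18849, 0.14159) = -53.087° → normalised to [0°, 360°): 306.913°.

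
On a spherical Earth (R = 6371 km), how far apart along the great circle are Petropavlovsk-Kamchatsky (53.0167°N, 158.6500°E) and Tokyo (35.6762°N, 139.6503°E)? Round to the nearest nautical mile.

Δλ = 139.6503 − 158.6500 = -18.9997°.
Δφ = 35.6762 − 53.0167 = -17.3405°.
a = sin²(Δφ/2) + cos φ₁ · cos φ₂ · sin²(Δλ/2) = 0.036036.
c = 2·atan2(√a, √(1−a)) = 0.38198 rad → d = 6371·c ≈ 2433.62 km ≈ 1314.05 nmi.

1314 nmi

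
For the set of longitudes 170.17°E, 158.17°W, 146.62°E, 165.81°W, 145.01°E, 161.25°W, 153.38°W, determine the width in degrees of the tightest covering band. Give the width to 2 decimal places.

Sort the longitudes: -165.81°, -161.25°, -158.17°, -153.38°, +145.01°, +146.62°, +170.17°.
Eastward gaps between consecutive values (wrapping around): 4.56°, 3.08°, 4.79°, 298.39°, 1.61°, 23.55°, 24.02°.
Largest gap = 298.39° ⇒ minimal covering band is its complement: 360° − 298.39° = 61.61°.
Band runs from +145.01° eastward to -153.38°, crossing the antimeridian.

61.61°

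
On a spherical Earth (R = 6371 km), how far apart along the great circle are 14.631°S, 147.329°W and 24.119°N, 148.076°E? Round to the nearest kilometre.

Δλ = 148.076 − -147.329 = 295.405°; wrapped into (−180°, 180°]: -64.595°.
Δφ = 24.119 − -14.631 = 38.750°.
a = sin²(Δφ/2) + cos φ₁ · cos φ₂ · sin²(Δλ/2) = 0.362177.
c = 2·atan2(√a, √(1−a)) = 1.29154 rad → d = 6371·c ≈ 8228.37 km.

8228 km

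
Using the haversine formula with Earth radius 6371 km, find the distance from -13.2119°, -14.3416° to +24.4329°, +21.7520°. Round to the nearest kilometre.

Δλ = 21.7520 − -14.3416 = 36.0936°.
Δφ = 24.4329 − -13.2119 = 37.6448°.
a = sin²(Δφ/2) + cos φ₁ · cos φ₂ · sin²(Δλ/2) = 0.189159.
c = 2·atan2(√a, √(1−a)) = 0.89991 rad → d = 6371·c ≈ 5733.31 km.

5733 km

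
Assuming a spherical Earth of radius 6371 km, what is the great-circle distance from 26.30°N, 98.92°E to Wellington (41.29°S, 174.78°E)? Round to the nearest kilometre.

Δλ = 174.78 − 98.92 = 75.86°.
Δφ = -41.29 − 26.30 = -67.59°.
a = sin²(Δφ/2) + cos φ₁ · cos φ₂ · sin²(Δλ/2) = 0.563907.
c = 2·atan2(√a, √(1−a)) = 1.69896 rad → d = 6371·c ≈ 10824.08 km.

10824 km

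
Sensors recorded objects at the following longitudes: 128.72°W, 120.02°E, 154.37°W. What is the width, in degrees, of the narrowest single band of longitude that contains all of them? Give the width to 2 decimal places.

Sort the longitudes: -154.37°, -128.72°, +120.02°.
Eastward gaps between consecutive values (wrapping around): 25.65°, 248.74°, 85.61°.
Largest gap = 248.74° ⇒ minimal covering band is its complement: 360° − 248.74° = 111.26°.
Band runs from +120.02° eastward to -128.72°, crossing the antimeridian.

111.26°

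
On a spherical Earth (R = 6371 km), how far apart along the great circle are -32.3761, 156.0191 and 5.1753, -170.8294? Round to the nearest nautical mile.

Δλ = -170.8294 − 156.0191 = -326.8485°; wrapped into (−180°, 180°]: 33.1515°.
Δφ = 5.1753 − -32.3761 = 37.5514°.
a = sin²(Δφ/2) + cos φ₁ · cos φ₂ · sin²(Δλ/2) = 0.172051.
c = 2·atan2(√a, √(1−a)) = 0.85543 rad → d = 6371·c ≈ 5449.91 km ≈ 2942.72 nmi.

2943 nmi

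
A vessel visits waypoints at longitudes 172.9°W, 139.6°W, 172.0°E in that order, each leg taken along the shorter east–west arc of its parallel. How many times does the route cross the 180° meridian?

1

Leg 1: -172.9° → -139.6°, shortest Δλ = 33.3° (east) — does not cross 180°.
Leg 2: -139.6° → +172.0°, shortest Δλ = -48.4° (west) — crosses 180°.
Total crossings: 1.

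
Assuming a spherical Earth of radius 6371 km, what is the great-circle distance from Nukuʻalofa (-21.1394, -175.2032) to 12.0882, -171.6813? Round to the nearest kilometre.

Δλ = -171.6813 − -175.2032 = 3.5219°.
Δφ = 12.0882 − -21.1394 = 33.2276°.
a = sin²(Δφ/2) + cos φ₁ · cos φ₂ · sin²(Δλ/2) = 0.082611.
c = 2·atan2(√a, √(1−a)) = 0.58307 rad → d = 6371·c ≈ 3714.72 km.

3715 km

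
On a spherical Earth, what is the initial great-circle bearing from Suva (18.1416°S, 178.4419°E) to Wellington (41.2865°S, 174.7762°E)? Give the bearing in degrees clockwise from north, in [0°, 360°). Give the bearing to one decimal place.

Δλ = 174.7762 − 178.4419 = -3.6657°.
θ = atan2( sin Δλ · cos φ₂ , cos φ₁ · sin φ₂ − sin φ₁ · cos φ₂ · cos Δλ )
  = atan2(-0.04804, -0.39354) = -173.040° → normalised to [0°, 360°): 186.960°.

187.0°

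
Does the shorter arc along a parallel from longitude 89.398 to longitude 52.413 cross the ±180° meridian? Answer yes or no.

No

Signed shortest Δλ = ((52.413 − 89.398 + 180) mod 360) − 180 = -36.985°.
Going west by 36.985° from +89.398° reaches +52.413° without touching 180°.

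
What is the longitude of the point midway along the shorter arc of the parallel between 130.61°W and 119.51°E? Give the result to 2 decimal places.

Signed shortest Δλ from -130.61° to +119.51° is -109.88°.
Midpoint longitude = -130.61° + (-109.88°)/2 = -130.61° − 54.94° = -185.55°.
Normalise into (−180°, 180°]: +174.45°.
(The naïve average (-130.61 + +119.51)/2 = -5.55° is on the wrong side of the globe.)

174.45°E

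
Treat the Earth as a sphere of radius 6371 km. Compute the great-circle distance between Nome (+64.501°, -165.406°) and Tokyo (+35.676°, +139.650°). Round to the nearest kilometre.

Δλ = 139.650 − -165.406 = 305.056°; wrapped into (−180°, 180°]: -54.944°.
Δφ = 35.676 − 64.501 = -28.825°.
a = sin²(Δφ/2) + cos φ₁ · cos φ₂ · sin²(Δλ/2) = 0.136373.
c = 2·atan2(√a, √(1−a)) = 0.75648 rad → d = 6371·c ≈ 4819.55 km.

4820 km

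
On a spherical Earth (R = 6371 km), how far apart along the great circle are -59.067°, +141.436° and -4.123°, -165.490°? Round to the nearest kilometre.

Δλ = -165.490 − 141.436 = -306.926°; wrapped into (−180°, 180°]: 53.074°.
Δφ = -4.123 − -59.067 = 54.944°.
a = sin²(Δφ/2) + cos φ₁ · cos φ₂ · sin²(Δλ/2) = 0.315152.
c = 2·atan2(√a, √(1−a)) = 1.19211 rad → d = 6371·c ≈ 7594.96 km.

7595 km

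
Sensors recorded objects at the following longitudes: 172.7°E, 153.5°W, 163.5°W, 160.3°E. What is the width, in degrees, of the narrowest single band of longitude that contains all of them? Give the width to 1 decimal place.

46.2°

Sort the longitudes: -163.5°, -153.5°, +160.3°, +172.7°.
Eastward gaps between consecutive values (wrapping around): 10.0°, 313.8°, 12.4°, 23.8°.
Largest gap = 313.8° ⇒ minimal covering band is its complement: 360° − 313.8° = 46.2°.
Band runs from +160.3° eastward to -153.5°, crossing the antimeridian.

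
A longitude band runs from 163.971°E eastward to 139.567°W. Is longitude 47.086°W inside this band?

Band width going east from +163.971° to -139.567°: ((-139.567 − 163.971) mod 360) = 56.462°.
Offset of -47.086° east of the west edge: ((-47.086 − 163.971) mod 360) = 148.943°.
148.943° > 56.462° ⇒ outside.

No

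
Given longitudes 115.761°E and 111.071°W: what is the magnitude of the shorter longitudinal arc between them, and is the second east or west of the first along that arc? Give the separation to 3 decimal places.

Raw difference: -111.071 − 115.761 = -226.832°.
Normalise into (−180°, 180°]: -226.832° + 360° = 133.168°.
Positive ⇒ the second point lies to the east; separation 133.168°.

133.168° east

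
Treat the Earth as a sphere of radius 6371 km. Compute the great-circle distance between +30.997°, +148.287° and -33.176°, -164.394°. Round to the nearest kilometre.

Δλ = -164.394 − 148.287 = -312.681°; wrapped into (−180°, 180°]: 47.319°.
Δφ = -33.176 − 30.997 = -64.173°.
a = sin²(Δφ/2) + cos φ₁ · cos φ₂ · sin²(Δλ/2) = 0.397715.
c = 2·atan2(√a, √(1−a)) = 1.36477 rad → d = 6371·c ≈ 8694.96 km.

8695 km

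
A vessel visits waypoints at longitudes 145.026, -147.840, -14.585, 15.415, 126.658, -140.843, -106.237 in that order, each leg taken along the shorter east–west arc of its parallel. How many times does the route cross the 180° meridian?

2

Leg 1: +145.026° → -147.840°, shortest Δλ = 67.134° (east) — crosses 180°.
Leg 2: -147.840° → -14.585°, shortest Δλ = 133.255° (east) — does not cross 180°.
Leg 3: -14.585° → +15.415°, shortest Δλ = 30.0° (east) — does not cross 180°.
Leg 4: +15.415° → +126.658°, shortest Δλ = 111.243° (east) — does not cross 180°.
Leg 5: +126.658° → -140.843°, shortest Δλ = 92.499° (east) — crosses 180°.
Leg 6: -140.843° → -106.237°, shortest Δλ = 34.606° (east) — does not cross 180°.
Total crossings: 2.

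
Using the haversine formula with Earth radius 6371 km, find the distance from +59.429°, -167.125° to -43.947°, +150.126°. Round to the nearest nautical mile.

Δλ = 150.126 − -167.125 = 317.251°; wrapped into (−180°, 180°]: -42.749°.
Δφ = -43.947 − 59.429 = -103.376°.
a = sin²(Δφ/2) + cos φ₁ · cos φ₂ · sin²(Δλ/2) = 0.664312.
c = 2·atan2(√a, √(1−a)) = 1.90564 rad → d = 6371·c ≈ 12140.85 km ≈ 6555.53 nmi.

6556 nmi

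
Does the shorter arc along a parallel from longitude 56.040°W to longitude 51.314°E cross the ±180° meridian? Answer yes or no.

Signed shortest Δλ = ((51.314 − -56.040 + 180) mod 360) − 180 = 107.354°.
Going east by 107.354° from -56.040° reaches +51.314° without touching 180°.

No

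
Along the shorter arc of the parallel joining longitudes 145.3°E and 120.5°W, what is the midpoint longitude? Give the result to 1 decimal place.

Signed shortest Δλ from +145.3° to -120.5° is +94.2°.
Midpoint longitude = +145.3° + (+94.2°)/2 = +145.3° + 47.1° = +192.4°.
Normalise into (−180°, 180°]: -167.6°.
(The naïve average (+145.3 + -120.5)/2 = 12.4° is on the wrong side of the globe.)

167.6°W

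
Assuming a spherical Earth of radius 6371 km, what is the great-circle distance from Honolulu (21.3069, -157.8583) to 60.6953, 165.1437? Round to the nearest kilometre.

Δλ = 165.1437 − -157.8583 = 323.0020°; wrapped into (−180°, 180°]: -36.9980°.
Δφ = 60.6953 − 21.3069 = 39.3884°.
a = sin²(Δφ/2) + cos φ₁ · cos φ₂ · sin²(Δλ/2) = 0.159475.
c = 2·atan2(√a, √(1−a)) = 0.82160 rad → d = 6371·c ≈ 5234.42 km.

5234 km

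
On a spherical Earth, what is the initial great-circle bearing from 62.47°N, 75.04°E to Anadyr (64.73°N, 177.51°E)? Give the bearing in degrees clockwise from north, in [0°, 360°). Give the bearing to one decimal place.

Δλ = 177.51 − 75.04 = 102.47°.
θ = atan2( sin Δλ · cos φ₂ , cos φ₁ · sin φ₂ − sin φ₁ · cos φ₂ · cos Δλ )
  = atan2(0.41681, 0.49972) = 39.831° → normalised to [0°, 360°): 39.831°.

39.8°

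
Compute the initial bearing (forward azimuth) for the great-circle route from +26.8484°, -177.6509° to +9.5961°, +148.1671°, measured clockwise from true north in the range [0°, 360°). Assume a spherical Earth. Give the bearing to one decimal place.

Δλ = 148.1671 − -177.6509 = 325.8180°; wrapped into (−180°, 180°]: -34.1820°.
θ = atan2( sin Δλ · cos φ₂ , cos φ₁ · sin φ₂ − sin φ₁ · cos φ₂ · cos Δλ )
  = atan2(-0.55396, -0.21966) = -111.629° → normalised to [0°, 360°): 248.371°.

248.4°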